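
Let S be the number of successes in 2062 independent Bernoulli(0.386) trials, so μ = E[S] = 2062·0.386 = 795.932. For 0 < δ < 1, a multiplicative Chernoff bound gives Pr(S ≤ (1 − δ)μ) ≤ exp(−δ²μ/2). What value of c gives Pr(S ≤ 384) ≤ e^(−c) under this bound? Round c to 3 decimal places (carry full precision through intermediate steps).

Write 384 = (1 − δ)μ, so δ = 1 − 384/795.932 = 0.5175467…
Then the exponent is δ²μ/2 = (μ − 384)²/(2μ) = 106.597029.

106.597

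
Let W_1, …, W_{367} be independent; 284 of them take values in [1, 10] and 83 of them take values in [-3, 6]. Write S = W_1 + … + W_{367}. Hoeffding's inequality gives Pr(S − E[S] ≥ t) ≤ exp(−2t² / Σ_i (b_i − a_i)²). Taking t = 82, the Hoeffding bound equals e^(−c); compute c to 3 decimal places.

Σ(b_i − a_i)² = 284·9² + 83·9² = 29727.
c = 2t² / 29727 = 2·82² / 29727 = 0.4524.

0.452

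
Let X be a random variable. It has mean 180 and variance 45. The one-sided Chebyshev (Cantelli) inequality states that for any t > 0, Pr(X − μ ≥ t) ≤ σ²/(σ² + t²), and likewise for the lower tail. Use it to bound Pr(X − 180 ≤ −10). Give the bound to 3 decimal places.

0.310

Here σ² = 45 and t = 10, so σ² + t² = 145.
Cantelli's bound: 45/145 = 0.3103.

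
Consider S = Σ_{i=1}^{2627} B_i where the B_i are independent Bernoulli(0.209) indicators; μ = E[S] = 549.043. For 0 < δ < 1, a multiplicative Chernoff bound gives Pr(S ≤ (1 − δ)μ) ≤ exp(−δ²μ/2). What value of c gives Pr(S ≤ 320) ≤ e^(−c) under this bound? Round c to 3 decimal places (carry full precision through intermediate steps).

47.775

Write 320 = (1 − δ)μ, so δ = 1 − 320/549.043 = 0.4171677…
Then the exponent is δ²μ/2 = (μ − 320)²/(2μ) = 47.774670.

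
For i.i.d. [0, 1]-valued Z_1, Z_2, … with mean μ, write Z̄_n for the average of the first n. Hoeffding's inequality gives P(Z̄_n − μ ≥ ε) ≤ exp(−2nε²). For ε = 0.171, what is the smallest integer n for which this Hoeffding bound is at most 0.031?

60

Require exp(−2nε²) ≤ 0.031, i.e. 2nε² ≥ ln(1/0.031) = 3.473768.
So n ≥ 3.473768 / (2·0.171²) = 59.399.
The smallest integer n is 60.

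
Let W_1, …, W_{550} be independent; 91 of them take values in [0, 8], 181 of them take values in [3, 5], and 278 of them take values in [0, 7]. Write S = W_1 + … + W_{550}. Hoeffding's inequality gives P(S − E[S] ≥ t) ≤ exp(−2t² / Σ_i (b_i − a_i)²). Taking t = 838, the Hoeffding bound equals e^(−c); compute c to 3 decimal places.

69.633

Σ(b_i − a_i)² = 91·8² + 181·2² + 278·7² = 20170.
c = 2t² / 20170 = 2·838² / 20170 = 69.6325.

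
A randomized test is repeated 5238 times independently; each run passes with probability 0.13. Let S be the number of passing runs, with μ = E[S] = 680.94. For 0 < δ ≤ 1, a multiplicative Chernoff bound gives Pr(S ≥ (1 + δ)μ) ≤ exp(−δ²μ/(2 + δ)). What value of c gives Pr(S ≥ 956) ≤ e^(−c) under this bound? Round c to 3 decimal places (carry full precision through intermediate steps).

Write 956 = (1 + δ)μ, so δ = 956/680.94 − 1 = 0.4039416…
Then the exponent is δ²μ/(2 + δ) = (956 − μ)² / (μ·(2 + δ)) = 46.219167.

46.219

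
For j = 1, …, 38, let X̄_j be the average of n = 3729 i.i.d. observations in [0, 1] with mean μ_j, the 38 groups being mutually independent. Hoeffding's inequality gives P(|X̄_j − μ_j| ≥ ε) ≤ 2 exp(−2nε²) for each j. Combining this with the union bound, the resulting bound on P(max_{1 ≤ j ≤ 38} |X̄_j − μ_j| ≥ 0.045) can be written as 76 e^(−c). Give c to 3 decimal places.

Union bound over the 38 events: P(max_{1 ≤ j ≤ 38} |X̄_j − μ_j| ≥ 0.045) ≤ 38·2·exp(−2nε²) = 76 exp(−2·3729·0.045²).
So c = 2·3729·0.045² = 15.1024.

15.102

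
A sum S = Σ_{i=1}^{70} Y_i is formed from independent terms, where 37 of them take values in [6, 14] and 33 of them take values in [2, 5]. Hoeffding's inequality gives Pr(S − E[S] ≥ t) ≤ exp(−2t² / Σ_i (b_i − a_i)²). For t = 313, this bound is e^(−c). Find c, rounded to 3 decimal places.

73.523

Σ(b_i − a_i)² = 37·8² + 33·3² = 2665.
c = 2t² / 2665 = 2·313² / 2665 = 73.5227.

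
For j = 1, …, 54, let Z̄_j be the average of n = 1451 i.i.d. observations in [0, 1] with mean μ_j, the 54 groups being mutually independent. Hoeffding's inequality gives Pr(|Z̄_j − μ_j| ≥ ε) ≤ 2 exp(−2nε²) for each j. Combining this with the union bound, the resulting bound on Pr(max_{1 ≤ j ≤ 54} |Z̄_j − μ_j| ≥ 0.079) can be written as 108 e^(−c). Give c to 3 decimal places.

18.111

Union bound over the 54 events: Pr(max_{1 ≤ j ≤ 54} |Z̄_j − μ_j| ≥ 0.079) ≤ 54·2·exp(−2nε²) = 108 exp(−2·1451·0.079²).
So c = 2·1451·0.079² = 18.1114.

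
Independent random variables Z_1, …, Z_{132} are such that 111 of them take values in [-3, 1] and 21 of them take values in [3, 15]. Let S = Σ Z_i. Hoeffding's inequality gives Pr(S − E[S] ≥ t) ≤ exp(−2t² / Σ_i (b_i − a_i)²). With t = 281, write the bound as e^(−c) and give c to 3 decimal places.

32.900

Σ(b_i − a_i)² = 111·4² + 21·12² = 4800.
c = 2t² / 4800 = 2·281² / 4800 = 32.9004.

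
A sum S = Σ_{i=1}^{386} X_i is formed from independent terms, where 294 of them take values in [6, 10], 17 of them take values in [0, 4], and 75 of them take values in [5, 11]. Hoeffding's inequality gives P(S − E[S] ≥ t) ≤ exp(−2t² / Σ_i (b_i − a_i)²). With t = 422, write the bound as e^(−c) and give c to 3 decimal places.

46.400

Σ(b_i − a_i)² = 294·4² + 17·4² + 75·6² = 7676.
c = 2t² / 7676 = 2·422² / 7676 = 46.4002.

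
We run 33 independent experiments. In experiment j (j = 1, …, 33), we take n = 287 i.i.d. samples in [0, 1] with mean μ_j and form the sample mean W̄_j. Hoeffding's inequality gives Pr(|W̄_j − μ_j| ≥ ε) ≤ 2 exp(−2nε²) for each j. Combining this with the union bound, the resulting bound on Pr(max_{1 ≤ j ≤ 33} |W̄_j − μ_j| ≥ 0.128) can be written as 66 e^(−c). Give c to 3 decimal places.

Union bound over the 33 events: Pr(max_{1 ≤ j ≤ 33} |W̄_j − μ_j| ≥ 0.128) ≤ 33·2·exp(−2nε²) = 66 exp(−2·287·0.128²).
So c = 2·287·0.128² = 9.4044.

9.404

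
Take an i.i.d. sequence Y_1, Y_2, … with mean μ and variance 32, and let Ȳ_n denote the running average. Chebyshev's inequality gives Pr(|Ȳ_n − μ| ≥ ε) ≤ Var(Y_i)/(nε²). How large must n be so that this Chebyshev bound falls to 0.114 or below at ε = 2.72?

38

Require 32/(n·2.72²) ≤ 0.114, i.e. n ≥ 32/(0.114·2.72²) = 37.941.
The smallest integer n is 38.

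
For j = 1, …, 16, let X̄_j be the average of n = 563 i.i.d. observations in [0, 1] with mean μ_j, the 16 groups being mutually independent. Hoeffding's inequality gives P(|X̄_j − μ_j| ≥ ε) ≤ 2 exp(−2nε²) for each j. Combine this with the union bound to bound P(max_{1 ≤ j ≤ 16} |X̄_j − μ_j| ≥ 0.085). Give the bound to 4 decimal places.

Per-experiment Hoeffding bound: 2·exp(−2·563·0.085²) = 2·exp(−8.13535) = 0.00058599.
Union bound over 16 events: 16·0.00058599 = 0.00938.

0.0094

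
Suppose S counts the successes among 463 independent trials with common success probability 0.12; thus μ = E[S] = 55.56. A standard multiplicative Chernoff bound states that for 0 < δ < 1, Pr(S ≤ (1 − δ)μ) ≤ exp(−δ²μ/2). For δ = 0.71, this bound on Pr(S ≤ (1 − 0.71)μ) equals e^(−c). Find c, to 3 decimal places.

c = δ²μ/2 = 0.71²·55.56/2 = 14.0039.

14.004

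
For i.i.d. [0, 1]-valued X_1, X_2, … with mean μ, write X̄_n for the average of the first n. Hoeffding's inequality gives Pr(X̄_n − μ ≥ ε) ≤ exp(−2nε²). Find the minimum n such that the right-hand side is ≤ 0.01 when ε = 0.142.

115

Require exp(−2nε²) ≤ 0.01, i.e. 2nε² ≥ ln(1/0.01) = 4.605170.
So n ≥ 4.605170 / (2·0.142²) = 114.193.
The smallest integer n is 115.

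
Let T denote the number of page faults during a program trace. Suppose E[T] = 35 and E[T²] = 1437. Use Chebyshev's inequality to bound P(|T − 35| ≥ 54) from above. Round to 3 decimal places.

Var(T) = E[T²] − (E[T])² = 1437 − 1225 = 212.
Chebyshev's inequality: P(|T − μ| ≥ t) ≤ Var(T)/t² = 212/2916 = 0.0727.

0.073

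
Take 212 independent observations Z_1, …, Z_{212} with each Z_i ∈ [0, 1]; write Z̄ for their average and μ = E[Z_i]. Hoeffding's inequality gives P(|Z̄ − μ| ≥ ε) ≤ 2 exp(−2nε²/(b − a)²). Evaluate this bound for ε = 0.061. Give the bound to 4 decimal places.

0.4129

Exponent: 2nε²/(b − a)² = 2·212·0.061² / 1² = 1.57770.
Bound = 2·exp(−1.57770) = 0.41290.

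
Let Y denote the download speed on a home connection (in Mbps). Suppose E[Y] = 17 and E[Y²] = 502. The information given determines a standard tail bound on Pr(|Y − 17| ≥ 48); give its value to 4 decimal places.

0.0924

The first two moments determine the variance, so Chebyshev's inequality is the sharpest standard bound available.
Var(Y) = E[Y²] − (E[Y])² = 502 − 289 = 213.
Chebyshev's inequality: Pr(|Y − μ| ≥ t) ≤ Var(Y)/t² = 213/2304 = 0.0924.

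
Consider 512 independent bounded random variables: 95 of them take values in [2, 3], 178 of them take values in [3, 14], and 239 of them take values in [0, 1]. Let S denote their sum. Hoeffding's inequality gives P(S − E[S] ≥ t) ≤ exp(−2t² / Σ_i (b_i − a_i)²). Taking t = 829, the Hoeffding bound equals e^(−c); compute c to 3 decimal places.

62.842

Σ(b_i − a_i)² = 95·1² + 178·11² + 239·1² = 21872.
c = 2t² / 21872 = 2·829² / 21872 = 62.8421.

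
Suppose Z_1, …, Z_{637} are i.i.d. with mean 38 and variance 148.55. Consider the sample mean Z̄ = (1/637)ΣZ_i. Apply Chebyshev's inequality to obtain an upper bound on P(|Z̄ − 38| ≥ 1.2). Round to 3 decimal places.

Var(Z̄) = Var(Z_i)/n = 148.55/637 = 0.2332.
Chebyshev: P(|Z̄ − 38| ≥ 1.2) ≤ Var(Z̄)/(1.2)² = 148.55/(637·1.2²) = 0.1619.

0.162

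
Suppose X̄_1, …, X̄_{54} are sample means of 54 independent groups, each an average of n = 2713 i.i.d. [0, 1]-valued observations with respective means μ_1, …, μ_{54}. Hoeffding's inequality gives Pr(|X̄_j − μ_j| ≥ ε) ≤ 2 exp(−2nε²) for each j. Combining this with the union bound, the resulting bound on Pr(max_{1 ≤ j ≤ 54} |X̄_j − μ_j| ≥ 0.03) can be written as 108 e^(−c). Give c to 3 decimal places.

Union bound over the 54 events: Pr(max_{1 ≤ j ≤ 54} |X̄_j − μ_j| ≥ 0.03) ≤ 54·2·exp(−2nε²) = 108 exp(−2·2713·0.03²).
So c = 2·2713·0.03² = 4.8834.

4.883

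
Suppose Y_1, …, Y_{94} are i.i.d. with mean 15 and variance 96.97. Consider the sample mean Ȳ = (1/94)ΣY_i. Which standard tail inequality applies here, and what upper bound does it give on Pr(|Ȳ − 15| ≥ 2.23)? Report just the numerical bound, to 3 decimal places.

0.207

With mean and variance of each term known, Chebyshev's inequality bounds the deviation of the sum (or sample mean).
Var(Ȳ) = Var(Y_i)/n = 96.97/94 = 1.0316.
Chebyshev: Pr(|Ȳ − 15| ≥ 2.23) ≤ Var(Ȳ)/(2.23)² = 96.97/(94·2.23²) = 0.2074.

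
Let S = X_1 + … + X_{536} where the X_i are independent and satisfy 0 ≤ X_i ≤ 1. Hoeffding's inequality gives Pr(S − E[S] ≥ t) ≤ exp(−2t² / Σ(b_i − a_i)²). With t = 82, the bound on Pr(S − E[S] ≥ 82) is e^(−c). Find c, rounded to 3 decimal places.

25.090

Σ(b_i − a_i)² = 536·(1)² = 536.
c = 2t²/536 = 2·82²/536 = 25.0896.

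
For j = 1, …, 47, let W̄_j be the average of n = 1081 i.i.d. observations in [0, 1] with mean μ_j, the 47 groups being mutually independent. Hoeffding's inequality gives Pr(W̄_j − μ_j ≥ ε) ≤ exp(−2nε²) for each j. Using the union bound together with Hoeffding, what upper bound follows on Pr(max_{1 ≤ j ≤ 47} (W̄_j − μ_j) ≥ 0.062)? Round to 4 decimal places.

Per-experiment Hoeffding bound: exp(−2·1081·0.062²) = exp(−8.31073) = 0.00024586.
Union bound over 47 events: 47·0.00024586 = 0.01156.

0.0116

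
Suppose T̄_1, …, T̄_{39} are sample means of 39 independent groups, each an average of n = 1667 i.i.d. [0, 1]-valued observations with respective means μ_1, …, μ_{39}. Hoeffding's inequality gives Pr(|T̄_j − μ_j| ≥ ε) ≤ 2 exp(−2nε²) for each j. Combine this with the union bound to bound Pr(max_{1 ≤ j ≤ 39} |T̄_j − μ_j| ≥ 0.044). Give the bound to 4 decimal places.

Per-experiment Hoeffding bound: 2·exp(−2·1667·0.044²) = 2·exp(−6.45462) = 0.0031465.
Union bound over 39 events: 39·0.0031465 = 0.12271.

0.1227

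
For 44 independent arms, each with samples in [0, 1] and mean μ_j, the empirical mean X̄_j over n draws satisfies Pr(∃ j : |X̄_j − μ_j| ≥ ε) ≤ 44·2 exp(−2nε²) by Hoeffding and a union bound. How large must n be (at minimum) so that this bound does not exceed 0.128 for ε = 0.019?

Need 2·44·exp(−2nε²) ≤ 0.128, i.e. exp(−2nε²) ≤ 0.128/88.
So 2nε² ≥ ln(88/0.128) = 6.533062.
Hence n ≥ 6.533062/(2·0.019²) = 9048.562.
The smallest integer n is 9049.

9049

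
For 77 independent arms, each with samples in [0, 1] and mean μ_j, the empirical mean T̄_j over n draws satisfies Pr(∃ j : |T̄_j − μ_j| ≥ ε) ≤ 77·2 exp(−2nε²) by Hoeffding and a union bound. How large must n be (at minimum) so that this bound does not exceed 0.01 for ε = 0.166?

Need 2·77·exp(−2nε²) ≤ 0.01, i.e. exp(−2nε²) ≤ 0.01/154.
So 2nε² ≥ ln(154/0.01) = 9.642123.
Hence n ≥ 9.642123/(2·0.166²) = 174.955.
The smallest integer n is 175.

175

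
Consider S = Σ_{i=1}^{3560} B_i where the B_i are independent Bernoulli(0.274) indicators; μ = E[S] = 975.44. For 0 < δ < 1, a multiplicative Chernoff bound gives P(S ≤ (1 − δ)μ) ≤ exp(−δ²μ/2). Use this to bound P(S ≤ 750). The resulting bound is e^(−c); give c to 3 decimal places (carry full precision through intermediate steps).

26.051

Write 750 = (1 − δ)μ, so δ = 1 − 750/975.44 = 0.2311162…
Then the exponent is δ²μ/2 = (μ − 750)²/(2μ) = 26.051420.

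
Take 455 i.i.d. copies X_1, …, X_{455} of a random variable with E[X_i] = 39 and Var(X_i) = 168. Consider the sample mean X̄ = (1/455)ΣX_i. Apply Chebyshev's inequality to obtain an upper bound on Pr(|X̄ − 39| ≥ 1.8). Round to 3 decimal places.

0.114

Var(X̄) = Var(X_i)/n = 168/455 = 0.36923.
Chebyshev: Pr(|X̄ − 39| ≥ 1.8) ≤ Var(X̄)/(1.8)² = 168/(455·1.8²) = 0.1140.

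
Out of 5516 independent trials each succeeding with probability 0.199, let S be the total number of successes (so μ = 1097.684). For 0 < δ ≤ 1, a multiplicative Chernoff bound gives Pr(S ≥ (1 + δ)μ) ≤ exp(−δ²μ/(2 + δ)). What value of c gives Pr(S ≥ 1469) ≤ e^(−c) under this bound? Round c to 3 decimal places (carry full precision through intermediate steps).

Write 1469 = (1 + δ)μ, so δ = 1469/1097.684 − 1 = 0.3382722…
Then the exponent is δ²μ/(2 + δ) = (1469 − μ)² / (μ·(2 + δ)) = 53.717393.

53.717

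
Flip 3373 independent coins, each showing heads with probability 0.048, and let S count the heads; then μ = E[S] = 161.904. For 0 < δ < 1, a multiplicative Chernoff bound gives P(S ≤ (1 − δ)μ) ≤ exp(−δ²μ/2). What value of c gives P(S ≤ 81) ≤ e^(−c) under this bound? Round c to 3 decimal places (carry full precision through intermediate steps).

Write 81 = (1 − δ)μ, so δ = 1 − 81/161.904 = 0.4997035…
Then the exponent is δ²μ/2 = (μ − 81)²/(2μ) = 20.214007.

20.214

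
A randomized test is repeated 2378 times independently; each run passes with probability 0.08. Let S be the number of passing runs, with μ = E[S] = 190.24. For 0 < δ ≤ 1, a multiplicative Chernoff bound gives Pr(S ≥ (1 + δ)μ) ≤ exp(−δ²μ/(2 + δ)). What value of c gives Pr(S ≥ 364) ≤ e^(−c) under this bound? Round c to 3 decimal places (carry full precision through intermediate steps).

54.476

Write 364 = (1 + δ)μ, so δ = 364/190.24 − 1 = 0.9133726…
Then the exponent is δ²μ/(2 + δ) = (364 − μ)² / (μ·(2 + δ)) = 54.475566.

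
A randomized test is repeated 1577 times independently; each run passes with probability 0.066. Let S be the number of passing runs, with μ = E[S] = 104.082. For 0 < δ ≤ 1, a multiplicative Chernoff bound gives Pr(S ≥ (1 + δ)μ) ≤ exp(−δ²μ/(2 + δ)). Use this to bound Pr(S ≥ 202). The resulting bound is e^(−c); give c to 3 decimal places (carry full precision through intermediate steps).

31.325

Write 202 = (1 + δ)μ, so δ = 202/104.082 − 1 = 0.9407775…
Then the exponent is δ²μ/(2 + δ) = (202 − μ)² / (μ·(2 + δ)) = 31.324726.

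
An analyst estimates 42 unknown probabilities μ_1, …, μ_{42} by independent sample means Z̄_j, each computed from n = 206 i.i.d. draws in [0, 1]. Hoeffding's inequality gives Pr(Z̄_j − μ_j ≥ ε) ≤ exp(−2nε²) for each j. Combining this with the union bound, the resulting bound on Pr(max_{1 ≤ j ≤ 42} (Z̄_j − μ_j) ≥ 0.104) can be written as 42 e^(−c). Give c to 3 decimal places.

4.456

Union bound over the 42 events: Pr(max_{1 ≤ j ≤ 42} (Z̄_j − μ_j) ≥ 0.104) ≤ 42·exp(−2nε²) = 42 exp(−2·206·0.104²).
So c = 2·206·0.104² = 4.4562.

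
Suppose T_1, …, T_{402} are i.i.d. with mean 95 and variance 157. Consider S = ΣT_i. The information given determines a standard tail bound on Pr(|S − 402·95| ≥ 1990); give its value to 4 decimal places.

With mean and variance of each term known, Chebyshev's inequality bounds the deviation of the sum (or sample mean).
Var(S) = n·Var(T_i) = 402·157 = 63114.
Chebyshev: Pr(|S − 402·95| ≥ 1990) ≤ Var(S)/1990² = 63114/3960100 = 0.0159.

0.0159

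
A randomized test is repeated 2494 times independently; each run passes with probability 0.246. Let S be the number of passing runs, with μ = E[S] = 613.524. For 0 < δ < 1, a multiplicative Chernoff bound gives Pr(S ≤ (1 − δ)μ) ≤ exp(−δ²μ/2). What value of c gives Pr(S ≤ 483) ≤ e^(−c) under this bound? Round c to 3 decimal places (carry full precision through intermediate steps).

Write 483 = (1 − δ)μ, so δ = 1 − 483/613.524 = 0.2127447…
Then the exponent is δ²μ/2 = (μ − 483)²/(2μ) = 13.884147.

13.884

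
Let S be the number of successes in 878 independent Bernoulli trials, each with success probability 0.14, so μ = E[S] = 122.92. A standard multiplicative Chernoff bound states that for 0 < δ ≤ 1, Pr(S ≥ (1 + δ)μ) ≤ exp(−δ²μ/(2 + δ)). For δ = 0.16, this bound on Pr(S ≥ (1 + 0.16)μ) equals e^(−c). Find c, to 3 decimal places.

1.457

c = δ²μ/(2 + δ) = 0.16²·122.92/(2 + 0.16) = 1.4568.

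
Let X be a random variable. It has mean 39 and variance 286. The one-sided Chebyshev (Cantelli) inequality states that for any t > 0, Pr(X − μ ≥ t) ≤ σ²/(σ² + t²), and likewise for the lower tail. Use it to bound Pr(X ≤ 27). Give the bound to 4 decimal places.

0.6651

Here σ² = 286 and t = 12, so σ² + t² = 430.
Cantelli's bound: 286/430 = 0.6651.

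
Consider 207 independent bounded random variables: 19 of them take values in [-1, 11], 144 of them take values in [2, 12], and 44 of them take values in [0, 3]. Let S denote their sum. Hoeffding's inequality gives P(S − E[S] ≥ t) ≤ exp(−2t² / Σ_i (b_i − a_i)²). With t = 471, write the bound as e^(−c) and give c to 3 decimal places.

Σ(b_i − a_i)² = 19·12² + 144·10² + 44·3² = 17532.
c = 2t² / 17532 = 2·471² / 17532 = 25.3070.

25.307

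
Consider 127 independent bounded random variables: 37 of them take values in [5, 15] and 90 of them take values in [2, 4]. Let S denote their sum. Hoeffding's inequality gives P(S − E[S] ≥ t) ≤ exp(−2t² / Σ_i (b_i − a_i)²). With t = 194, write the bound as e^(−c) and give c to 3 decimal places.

18.540

Σ(b_i − a_i)² = 37·10² + 90·2² = 4060.
c = 2t² / 4060 = 2·194² / 4060 = 18.5399.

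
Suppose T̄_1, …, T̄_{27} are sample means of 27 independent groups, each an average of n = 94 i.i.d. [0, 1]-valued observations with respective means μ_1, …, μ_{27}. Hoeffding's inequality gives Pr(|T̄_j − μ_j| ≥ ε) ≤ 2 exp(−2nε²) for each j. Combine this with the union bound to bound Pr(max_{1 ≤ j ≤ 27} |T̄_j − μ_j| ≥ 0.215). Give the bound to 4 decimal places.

0.0091

Per-experiment Hoeffding bound: 2·exp(−2·94·0.215²) = 2·exp(−8.69030) = 0.00033642.
Union bound over 27 events: 27·0.00033642 = 0.00908.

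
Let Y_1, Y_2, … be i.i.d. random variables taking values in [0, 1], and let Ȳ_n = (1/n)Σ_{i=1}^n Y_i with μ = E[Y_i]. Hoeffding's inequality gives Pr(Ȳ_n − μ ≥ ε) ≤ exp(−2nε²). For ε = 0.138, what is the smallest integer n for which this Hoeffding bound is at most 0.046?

81

Require exp(−2nε²) ≤ 0.046, i.e. 2nε² ≥ ln(1/0.046) = 3.079114.
So n ≥ 3.079114 / (2·0.138²) = 80.842.
The smallest integer n is 81.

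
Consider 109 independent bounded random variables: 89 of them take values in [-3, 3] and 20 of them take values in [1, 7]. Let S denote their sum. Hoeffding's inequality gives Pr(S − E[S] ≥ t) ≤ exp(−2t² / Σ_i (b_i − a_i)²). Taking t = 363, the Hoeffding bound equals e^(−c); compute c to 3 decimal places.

67.161

Σ(b_i − a_i)² = 89·6² + 20·6² = 3924.
c = 2t² / 3924 = 2·363² / 3924 = 67.1606.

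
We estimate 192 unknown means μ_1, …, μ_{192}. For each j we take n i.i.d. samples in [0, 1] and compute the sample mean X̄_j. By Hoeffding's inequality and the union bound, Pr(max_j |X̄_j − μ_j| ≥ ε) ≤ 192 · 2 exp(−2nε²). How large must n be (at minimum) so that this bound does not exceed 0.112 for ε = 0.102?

392

Need 2·192·exp(−2nε²) ≤ 0.112, i.e. exp(−2nε²) ≤ 0.112/384.
So 2nε² ≥ ln(384/0.112) = 8.139899.
Hence n ≥ 8.139899/(2·0.102²) = 391.191.
The smallest integer n is 392.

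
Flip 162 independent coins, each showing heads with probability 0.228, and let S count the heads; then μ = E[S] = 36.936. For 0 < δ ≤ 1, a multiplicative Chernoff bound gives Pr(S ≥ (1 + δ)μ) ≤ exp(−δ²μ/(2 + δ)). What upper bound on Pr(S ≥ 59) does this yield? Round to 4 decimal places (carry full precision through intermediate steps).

0.0063

Write 59 = (1 + δ)μ, so δ = 59/36.936 − 1 = 0.5973576…
Then the exponent is δ²μ/(2 + δ) = (59 − μ)² / (μ·(2 + δ)) = 5.074426.
Bound = exp(−5.074426) = 0.00625.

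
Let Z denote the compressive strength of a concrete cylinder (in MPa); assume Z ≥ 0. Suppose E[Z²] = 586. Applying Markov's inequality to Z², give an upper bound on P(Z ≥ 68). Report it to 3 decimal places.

Since Z ≥ 0, the event {Z ≥ 68} is the same as {Z² ≥ 4624}.
Markov's inequality applied to Z² gives P(Z² ≥ 4624) ≤ E[Z²]/4624 = 586/4624 = 0.1267.

0.127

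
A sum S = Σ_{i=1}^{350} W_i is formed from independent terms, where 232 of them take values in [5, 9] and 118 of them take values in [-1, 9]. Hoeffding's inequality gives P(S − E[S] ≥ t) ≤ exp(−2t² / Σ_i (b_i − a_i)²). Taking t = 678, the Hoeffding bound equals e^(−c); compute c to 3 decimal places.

Σ(b_i − a_i)² = 232·4² + 118·10² = 15512.
c = 2t² / 15512 = 2·678² / 15512 = 59.2682.

59.268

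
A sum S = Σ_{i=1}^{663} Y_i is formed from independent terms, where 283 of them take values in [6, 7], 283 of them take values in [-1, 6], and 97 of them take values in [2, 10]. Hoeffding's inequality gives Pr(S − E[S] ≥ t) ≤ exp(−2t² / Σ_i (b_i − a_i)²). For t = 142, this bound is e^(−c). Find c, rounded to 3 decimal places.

Σ(b_i − a_i)² = 283·1² + 283·7² + 97·8² = 20358.
c = 2t² / 20358 = 2·142² / 20358 = 1.9809.

1.981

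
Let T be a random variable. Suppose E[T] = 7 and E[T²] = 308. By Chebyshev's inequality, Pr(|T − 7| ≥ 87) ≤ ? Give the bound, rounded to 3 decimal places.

0.034

Var(T) = E[T²] − (E[T])² = 308 − 49 = 259.
Chebyshev's inequality: Pr(|T − μ| ≥ t) ≤ Var(T)/t² = 259/7569 = 0.0342.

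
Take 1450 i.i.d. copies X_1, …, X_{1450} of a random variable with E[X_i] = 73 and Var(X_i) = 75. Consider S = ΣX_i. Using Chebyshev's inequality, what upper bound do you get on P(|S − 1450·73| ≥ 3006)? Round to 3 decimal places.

0.012

Var(S) = n·Var(X_i) = 1450·75 = 108750.
Chebyshev: P(|S − 1450·73| ≥ 3006) ≤ Var(S)/3006² = 108750/9036036 = 0.0120.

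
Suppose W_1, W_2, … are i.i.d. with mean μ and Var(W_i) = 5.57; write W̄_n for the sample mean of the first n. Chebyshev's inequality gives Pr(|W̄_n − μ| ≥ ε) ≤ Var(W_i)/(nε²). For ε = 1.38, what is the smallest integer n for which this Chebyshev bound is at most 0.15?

20

Require 5.57/(n·1.38²) ≤ 0.15, i.e. n ≥ 5.57/(0.15·1.38²) = 19.499.
The smallest integer n is 20.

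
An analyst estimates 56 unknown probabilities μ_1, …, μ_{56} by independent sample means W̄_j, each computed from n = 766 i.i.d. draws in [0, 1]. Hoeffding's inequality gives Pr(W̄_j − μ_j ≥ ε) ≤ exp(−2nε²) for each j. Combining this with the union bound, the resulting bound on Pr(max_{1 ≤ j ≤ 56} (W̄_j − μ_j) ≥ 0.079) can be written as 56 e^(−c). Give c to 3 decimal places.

Union bound over the 56 events: Pr(max_{1 ≤ j ≤ 56} (W̄_j − μ_j) ≥ 0.079) ≤ 56·exp(−2nε²) = 56 exp(−2·766·0.079²).
So c = 2·766·0.079² = 9.5612.

9.561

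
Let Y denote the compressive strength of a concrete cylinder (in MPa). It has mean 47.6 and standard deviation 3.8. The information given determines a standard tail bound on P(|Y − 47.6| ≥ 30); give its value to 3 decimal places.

Mean and variance are known, so Chebyshev's inequality applies.
Chebyshev: P(|Y − μ| ≥ t) ≤ Var(Y)/t².
Var(Y) = σ² = 3.8² = 14.44.
Bound = 14.44 / 900 = 0.0160.

0.016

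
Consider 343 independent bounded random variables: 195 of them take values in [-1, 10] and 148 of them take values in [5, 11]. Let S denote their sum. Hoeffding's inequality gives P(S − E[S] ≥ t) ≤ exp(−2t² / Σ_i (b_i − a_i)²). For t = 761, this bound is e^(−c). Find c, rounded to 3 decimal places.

Σ(b_i − a_i)² = 195·11² + 148·6² = 28923.
c = 2t² / 28923 = 2·761² / 28923 = 40.0457.

40.046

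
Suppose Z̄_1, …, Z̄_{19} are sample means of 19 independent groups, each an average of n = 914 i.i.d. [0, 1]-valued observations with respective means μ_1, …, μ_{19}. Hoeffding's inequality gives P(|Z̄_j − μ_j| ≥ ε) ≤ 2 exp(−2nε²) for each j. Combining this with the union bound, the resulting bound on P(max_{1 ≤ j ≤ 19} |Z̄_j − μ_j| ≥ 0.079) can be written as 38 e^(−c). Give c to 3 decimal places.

Union bound over the 19 events: P(max_{1 ≤ j ≤ 19} |Z̄_j − μ_j| ≥ 0.079) ≤ 19·2·exp(−2nε²) = 38 exp(−2·914·0.079²).
So c = 2·914·0.079² = 11.4085.

11.409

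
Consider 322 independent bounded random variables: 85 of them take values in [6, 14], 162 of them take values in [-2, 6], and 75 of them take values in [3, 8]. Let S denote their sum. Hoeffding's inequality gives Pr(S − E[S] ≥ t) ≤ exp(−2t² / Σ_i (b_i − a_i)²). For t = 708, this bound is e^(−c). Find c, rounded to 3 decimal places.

Σ(b_i − a_i)² = 85·8² + 162·8² + 75·5² = 17683.
c = 2t² / 17683 = 2·708² / 17683 = 56.6945.

56.694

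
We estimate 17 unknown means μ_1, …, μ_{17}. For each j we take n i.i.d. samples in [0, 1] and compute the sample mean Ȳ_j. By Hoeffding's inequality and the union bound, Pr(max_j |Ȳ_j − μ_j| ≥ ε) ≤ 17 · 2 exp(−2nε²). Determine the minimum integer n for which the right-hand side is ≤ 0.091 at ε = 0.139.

154

Need 2·17·exp(−2nε²) ≤ 0.091, i.e. exp(−2nε²) ≤ 0.091/34.
So 2nε² ≥ ln(34/0.091) = 5.923256.
Hence n ≥ 5.923256/(2·0.139²) = 153.285.
The smallest integer n is 154.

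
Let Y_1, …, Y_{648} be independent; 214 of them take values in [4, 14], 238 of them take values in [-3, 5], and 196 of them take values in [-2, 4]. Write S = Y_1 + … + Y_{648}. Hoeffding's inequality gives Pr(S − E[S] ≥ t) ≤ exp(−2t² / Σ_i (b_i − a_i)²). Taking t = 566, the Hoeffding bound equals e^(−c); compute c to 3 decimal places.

14.666

Σ(b_i − a_i)² = 214·10² + 238·8² + 196·6² = 43688.
c = 2t² / 43688 = 2·566² / 43688 = 14.6656.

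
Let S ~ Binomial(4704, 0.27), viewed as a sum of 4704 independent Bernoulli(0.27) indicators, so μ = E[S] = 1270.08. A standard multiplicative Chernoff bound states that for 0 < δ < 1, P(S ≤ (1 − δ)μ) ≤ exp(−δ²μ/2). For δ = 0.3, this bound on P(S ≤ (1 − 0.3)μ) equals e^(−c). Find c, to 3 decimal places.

c = δ²μ/2 = 0.3²·1270.08/2 = 57.1536.

57.154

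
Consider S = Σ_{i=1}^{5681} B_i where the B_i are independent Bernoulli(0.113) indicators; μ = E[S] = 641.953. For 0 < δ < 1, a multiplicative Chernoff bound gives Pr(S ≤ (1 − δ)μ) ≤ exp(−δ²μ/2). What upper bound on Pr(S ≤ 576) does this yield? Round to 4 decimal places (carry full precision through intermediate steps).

0.0338

Write 576 = (1 − δ)μ, so δ = 1 − 576/641.953 = 0.1027381…
Then the exponent is δ²μ/2 = (μ − 576)²/(2μ) = 3.387941.
Bound = exp(−3.387941) = 0.03378.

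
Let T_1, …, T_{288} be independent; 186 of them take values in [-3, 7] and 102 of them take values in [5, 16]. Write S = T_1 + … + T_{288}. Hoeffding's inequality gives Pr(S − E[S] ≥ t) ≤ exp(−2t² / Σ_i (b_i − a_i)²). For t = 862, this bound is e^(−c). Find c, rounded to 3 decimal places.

Σ(b_i − a_i)² = 186·10² + 102·11² = 30942.
c = 2t² / 30942 = 2·862² / 30942 = 48.0282.

48.028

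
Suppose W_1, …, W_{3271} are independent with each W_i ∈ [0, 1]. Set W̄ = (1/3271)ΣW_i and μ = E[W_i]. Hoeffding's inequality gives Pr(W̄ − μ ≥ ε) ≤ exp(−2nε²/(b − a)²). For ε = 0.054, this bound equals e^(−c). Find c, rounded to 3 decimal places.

19.076

c = 2nε²/(b − a)² = 2·3271·0.054² / 1² = 19.0765.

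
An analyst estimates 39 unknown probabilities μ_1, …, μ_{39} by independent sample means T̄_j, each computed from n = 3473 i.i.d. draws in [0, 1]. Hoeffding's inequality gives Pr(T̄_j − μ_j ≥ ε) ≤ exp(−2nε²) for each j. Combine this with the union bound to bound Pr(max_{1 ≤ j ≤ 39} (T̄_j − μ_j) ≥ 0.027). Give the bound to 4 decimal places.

0.2466

Per-experiment Hoeffding bound: exp(−2·3473·0.027²) = exp(−5.06363) = 0.0063225.
Union bound over 39 events: 39·0.0063225 = 0.24658.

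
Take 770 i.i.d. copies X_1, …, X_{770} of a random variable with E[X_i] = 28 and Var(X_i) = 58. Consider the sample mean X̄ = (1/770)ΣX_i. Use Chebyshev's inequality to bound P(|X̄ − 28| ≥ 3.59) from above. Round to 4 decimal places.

0.0058

Var(X̄) = Var(X_i)/n = 58/770 = 0.075325.
Chebyshev: P(|X̄ − 28| ≥ 3.59) ≤ Var(X̄)/(3.59)² = 58/(770·3.59²) = 0.0058.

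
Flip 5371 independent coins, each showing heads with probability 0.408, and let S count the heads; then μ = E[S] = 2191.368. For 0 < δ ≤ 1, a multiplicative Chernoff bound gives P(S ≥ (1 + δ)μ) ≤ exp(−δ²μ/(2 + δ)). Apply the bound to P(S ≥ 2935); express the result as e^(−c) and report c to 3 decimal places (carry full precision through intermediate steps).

Write 2935 = (1 + δ)μ, so δ = 2935/2191.368 − 1 = 0.339346…
Then the exponent is δ²μ/(2 + δ) = (2935 − μ)² / (μ·(2 + δ)) = 107.871411.

107.871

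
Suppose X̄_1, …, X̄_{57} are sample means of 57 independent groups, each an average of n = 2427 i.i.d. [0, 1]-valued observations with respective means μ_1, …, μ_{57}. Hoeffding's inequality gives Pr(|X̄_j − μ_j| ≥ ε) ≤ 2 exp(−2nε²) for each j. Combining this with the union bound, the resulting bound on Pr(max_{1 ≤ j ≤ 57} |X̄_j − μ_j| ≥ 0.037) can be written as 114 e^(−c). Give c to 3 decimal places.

Union bound over the 57 events: Pr(max_{1 ≤ j ≤ 57} |X̄_j − μ_j| ≥ 0.037) ≤ 57·2·exp(−2nε²) = 114 exp(−2·2427·0.037²).
So c = 2·2427·0.037² = 6.6451.

6.645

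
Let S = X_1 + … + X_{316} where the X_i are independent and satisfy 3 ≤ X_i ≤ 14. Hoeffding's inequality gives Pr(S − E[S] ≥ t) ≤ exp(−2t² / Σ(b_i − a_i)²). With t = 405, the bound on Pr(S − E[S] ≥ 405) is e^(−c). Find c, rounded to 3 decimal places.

8.580

Σ(b_i − a_i)² = 316·(11)² = 38236.
c = 2t²/38236 = 2·405²/38236 = 8.5796.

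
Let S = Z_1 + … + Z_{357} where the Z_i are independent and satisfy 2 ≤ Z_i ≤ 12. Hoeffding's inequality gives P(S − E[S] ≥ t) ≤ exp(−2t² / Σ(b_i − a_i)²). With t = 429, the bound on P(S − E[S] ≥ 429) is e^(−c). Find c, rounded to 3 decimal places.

10.310

Σ(b_i − a_i)² = 357·(10)² = 35700.
c = 2t²/35700 = 2·429²/35700 = 10.3104.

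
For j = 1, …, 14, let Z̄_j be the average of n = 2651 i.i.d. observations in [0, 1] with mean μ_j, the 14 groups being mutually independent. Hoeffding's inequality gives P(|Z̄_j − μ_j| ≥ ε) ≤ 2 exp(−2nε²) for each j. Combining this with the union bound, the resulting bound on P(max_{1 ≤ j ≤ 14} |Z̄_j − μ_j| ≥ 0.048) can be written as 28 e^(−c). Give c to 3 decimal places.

12.216

Union bound over the 14 events: P(max_{1 ≤ j ≤ 14} |Z̄_j − μ_j| ≥ 0.048) ≤ 14·2·exp(−2nε²) = 28 exp(−2·2651·0.048²).
So c = 2·2651·0.048² = 12.2158.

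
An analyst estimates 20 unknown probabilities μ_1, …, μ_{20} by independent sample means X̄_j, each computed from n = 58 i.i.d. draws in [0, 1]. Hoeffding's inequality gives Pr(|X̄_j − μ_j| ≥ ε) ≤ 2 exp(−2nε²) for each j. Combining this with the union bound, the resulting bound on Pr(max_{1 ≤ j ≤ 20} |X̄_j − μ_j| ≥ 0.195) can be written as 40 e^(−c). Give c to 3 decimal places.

4.411

Union bound over the 20 events: Pr(max_{1 ≤ j ≤ 20} |X̄_j − μ_j| ≥ 0.195) ≤ 20·2·exp(−2nε²) = 40 exp(−2·58·0.195²).
So c = 2·58·0.195² = 4.4109.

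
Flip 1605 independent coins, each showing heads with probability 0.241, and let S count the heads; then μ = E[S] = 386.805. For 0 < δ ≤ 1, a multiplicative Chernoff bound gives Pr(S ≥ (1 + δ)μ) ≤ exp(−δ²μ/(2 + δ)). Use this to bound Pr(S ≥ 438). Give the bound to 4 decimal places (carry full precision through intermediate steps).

Write 438 = (1 + δ)μ, so δ = 438/386.805 − 1 = 0.1323535…
Then the exponent is δ²μ/(2 + δ) = (438 − μ)² / (μ·(2 + δ)) = 3.177634.
Bound = exp(−3.177634) = 0.04168.

0.0417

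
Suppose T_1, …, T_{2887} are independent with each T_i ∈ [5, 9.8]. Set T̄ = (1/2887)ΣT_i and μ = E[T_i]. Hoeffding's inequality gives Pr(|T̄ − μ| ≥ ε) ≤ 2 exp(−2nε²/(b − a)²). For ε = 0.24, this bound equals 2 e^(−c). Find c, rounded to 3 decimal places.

c = 2nε²/(b − a)² = 2·2887·0.24² / 4.8² = 14.4350.

14.435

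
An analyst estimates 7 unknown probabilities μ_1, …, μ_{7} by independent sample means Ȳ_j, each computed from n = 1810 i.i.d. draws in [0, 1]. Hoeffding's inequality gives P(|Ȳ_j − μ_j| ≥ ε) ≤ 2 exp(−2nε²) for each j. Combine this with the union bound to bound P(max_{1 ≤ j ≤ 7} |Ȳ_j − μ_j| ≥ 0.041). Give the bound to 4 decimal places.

0.0319

Per-experiment Hoeffding bound: 2·exp(−2·1810·0.041²) = 2·exp(−6.08522) = 0.0045525.
Union bound over 7 events: 7·0.0045525 = 0.03187.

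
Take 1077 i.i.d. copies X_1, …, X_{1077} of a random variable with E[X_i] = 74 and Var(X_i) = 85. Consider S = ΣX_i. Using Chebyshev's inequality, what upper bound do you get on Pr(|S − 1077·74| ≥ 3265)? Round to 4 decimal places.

Var(S) = n·Var(X_i) = 1077·85 = 91545.
Chebyshev: Pr(|S − 1077·74| ≥ 3265) ≤ Var(S)/3265² = 91545/10660225 = 0.0086.

0.0086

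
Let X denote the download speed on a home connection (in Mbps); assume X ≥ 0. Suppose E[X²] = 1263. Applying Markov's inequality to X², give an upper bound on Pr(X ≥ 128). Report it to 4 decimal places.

Since X ≥ 0, the event {X ≥ 128} is the same as {X² ≥ 16384}.
Markov's inequality applied to X² gives Pr(X² ≥ 16384) ≤ E[X²]/16384 = 1263/16384 = 0.0771.

0.0771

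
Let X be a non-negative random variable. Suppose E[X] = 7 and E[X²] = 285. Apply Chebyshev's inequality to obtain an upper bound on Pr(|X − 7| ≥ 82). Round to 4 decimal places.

Var(X) = E[X²] − (E[X])² = 285 − 49 = 236.
Chebyshev's inequality: Pr(|X − μ| ≥ t) ≤ Var(X)/t² = 236/6724 = 0.0351.

0.0351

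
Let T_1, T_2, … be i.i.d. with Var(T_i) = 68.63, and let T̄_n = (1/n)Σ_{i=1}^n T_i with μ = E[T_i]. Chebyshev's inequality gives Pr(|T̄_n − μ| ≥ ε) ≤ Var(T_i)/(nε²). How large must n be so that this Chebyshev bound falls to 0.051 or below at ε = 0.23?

25439

Require 68.63/(n·0.23²) ≤ 0.051, i.e. n ≥ 68.63/(0.051·0.23²) = 25438.304.
The smallest integer n is 25439.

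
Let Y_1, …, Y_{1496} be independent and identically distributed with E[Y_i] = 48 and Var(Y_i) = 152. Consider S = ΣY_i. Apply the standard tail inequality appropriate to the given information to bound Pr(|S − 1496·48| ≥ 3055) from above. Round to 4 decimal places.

With mean and variance of each term known, Chebyshev's inequality bounds the deviation of the sum (or sample mean).
Var(S) = n·Var(Y_i) = 1496·152 = 227392.
Chebyshev: Pr(|S − 1496·48| ≥ 3055) ≤ Var(S)/3055² = 227392/9333025 = 0.0244.

0.0244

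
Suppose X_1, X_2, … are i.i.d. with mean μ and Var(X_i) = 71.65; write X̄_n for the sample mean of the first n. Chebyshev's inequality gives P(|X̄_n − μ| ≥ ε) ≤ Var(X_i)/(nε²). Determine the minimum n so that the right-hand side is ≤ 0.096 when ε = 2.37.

133

Require 71.65/(n·2.37²) ≤ 0.096, i.e. n ≥ 71.65/(0.096·2.37²) = 132.877.
The smallest integer n is 133.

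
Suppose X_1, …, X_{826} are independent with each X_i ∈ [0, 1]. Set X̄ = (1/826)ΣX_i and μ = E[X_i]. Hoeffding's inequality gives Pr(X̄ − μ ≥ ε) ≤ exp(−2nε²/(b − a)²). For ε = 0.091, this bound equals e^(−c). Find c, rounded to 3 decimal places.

c = 2nε²/(b − a)² = 2·826·0.091² / 1² = 13.6802.

13.680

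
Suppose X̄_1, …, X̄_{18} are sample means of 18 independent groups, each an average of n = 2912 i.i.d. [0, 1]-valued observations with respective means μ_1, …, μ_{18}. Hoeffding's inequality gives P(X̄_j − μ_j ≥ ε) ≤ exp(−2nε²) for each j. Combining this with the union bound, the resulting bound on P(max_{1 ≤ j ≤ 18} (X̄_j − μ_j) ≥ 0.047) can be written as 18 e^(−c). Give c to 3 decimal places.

12.865

Union bound over the 18 events: P(max_{1 ≤ j ≤ 18} (X̄_j − μ_j) ≥ 0.047) ≤ 18·exp(−2nε²) = 18 exp(−2·2912·0.047²).
So c = 2·2912·0.047² = 12.8652.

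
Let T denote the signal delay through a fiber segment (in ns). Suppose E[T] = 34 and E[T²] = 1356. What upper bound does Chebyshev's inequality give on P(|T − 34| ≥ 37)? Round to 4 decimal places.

Var(T) = E[T²] − (E[T])² = 1356 − 1156 = 200.
Chebyshev's inequality: P(|T − μ| ≥ t) ≤ Var(T)/t² = 200/1369 = 0.1461.

0.1461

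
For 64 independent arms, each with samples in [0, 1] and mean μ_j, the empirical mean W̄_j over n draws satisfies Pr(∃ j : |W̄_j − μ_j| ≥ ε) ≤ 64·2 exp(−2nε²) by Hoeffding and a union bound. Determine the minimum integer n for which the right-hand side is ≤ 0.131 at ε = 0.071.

683

Need 2·64·exp(−2nε²) ≤ 0.131, i.e. exp(−2nε²) ≤ 0.131/128.
So 2nε² ≥ ln(128/0.131) = 6.884588.
Hence n ≥ 6.884588/(2·0.071²) = 682.859.
The smallest integer n is 683.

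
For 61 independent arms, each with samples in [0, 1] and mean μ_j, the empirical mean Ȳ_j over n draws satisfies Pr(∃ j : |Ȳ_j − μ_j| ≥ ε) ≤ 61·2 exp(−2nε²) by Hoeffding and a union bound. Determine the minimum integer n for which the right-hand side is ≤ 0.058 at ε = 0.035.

Need 2·61·exp(−2nε²) ≤ 0.058, i.e. exp(−2nε²) ≤ 0.058/122.
So 2nε² ≥ ln(122/0.058) = 7.651333.
Hence n ≥ 7.651333/(2·0.035²) = 3122.993.
The smallest integer n is 3123.

3123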